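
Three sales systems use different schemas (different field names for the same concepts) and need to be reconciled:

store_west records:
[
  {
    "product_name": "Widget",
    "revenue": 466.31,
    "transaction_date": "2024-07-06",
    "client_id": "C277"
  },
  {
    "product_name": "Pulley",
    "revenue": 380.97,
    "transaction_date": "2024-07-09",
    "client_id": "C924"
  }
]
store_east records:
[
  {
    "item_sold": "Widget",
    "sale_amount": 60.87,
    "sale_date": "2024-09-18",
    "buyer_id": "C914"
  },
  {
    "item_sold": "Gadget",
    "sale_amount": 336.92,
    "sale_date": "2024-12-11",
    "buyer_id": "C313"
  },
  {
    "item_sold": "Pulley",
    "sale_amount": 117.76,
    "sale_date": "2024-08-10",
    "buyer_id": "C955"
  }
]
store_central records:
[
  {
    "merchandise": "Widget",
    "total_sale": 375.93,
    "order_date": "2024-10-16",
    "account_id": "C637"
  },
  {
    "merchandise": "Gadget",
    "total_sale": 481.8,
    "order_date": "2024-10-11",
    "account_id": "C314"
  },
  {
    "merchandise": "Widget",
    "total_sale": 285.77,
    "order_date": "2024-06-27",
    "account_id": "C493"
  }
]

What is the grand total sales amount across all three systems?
2506.33

Schema reconciliation - all amount fields map to sale amount:

store_west (revenue): 847.28
store_east (sale_amount): 515.55
store_central (total_sale): 1143.5

Grand total: 2506.33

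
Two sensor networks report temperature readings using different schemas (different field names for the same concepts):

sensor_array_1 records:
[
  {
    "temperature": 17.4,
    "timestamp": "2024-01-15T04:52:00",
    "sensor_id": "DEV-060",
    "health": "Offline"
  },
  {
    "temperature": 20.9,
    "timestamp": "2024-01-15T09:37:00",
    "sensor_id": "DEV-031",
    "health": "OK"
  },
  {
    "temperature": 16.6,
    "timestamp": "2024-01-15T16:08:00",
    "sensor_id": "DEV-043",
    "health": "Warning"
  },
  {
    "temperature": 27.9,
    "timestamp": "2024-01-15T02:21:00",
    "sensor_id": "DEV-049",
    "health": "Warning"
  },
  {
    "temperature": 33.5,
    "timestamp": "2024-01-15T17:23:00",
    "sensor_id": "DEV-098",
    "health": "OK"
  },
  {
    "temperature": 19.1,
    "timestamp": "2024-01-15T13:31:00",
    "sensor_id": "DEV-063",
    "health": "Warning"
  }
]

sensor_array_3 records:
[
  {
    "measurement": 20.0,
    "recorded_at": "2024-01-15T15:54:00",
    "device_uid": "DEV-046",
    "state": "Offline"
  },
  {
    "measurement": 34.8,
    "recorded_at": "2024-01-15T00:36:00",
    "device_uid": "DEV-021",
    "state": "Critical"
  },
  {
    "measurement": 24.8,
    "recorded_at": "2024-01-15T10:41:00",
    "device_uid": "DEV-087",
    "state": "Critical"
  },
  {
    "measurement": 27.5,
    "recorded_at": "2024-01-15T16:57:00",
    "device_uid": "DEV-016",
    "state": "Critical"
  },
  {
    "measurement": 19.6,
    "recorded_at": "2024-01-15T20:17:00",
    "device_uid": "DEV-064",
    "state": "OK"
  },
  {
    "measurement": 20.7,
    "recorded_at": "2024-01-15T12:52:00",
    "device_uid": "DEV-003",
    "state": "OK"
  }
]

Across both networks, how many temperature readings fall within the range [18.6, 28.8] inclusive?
8

Schema mapping: "temperature" (sensor_array_1) = "measurement" (sensor_array_3) = temperature

Readings in [18.6, 28.8] from sensor_array_1: 3
Readings in [18.6, 28.8] from sensor_array_3: 5

Total count: 3 + 5 = 8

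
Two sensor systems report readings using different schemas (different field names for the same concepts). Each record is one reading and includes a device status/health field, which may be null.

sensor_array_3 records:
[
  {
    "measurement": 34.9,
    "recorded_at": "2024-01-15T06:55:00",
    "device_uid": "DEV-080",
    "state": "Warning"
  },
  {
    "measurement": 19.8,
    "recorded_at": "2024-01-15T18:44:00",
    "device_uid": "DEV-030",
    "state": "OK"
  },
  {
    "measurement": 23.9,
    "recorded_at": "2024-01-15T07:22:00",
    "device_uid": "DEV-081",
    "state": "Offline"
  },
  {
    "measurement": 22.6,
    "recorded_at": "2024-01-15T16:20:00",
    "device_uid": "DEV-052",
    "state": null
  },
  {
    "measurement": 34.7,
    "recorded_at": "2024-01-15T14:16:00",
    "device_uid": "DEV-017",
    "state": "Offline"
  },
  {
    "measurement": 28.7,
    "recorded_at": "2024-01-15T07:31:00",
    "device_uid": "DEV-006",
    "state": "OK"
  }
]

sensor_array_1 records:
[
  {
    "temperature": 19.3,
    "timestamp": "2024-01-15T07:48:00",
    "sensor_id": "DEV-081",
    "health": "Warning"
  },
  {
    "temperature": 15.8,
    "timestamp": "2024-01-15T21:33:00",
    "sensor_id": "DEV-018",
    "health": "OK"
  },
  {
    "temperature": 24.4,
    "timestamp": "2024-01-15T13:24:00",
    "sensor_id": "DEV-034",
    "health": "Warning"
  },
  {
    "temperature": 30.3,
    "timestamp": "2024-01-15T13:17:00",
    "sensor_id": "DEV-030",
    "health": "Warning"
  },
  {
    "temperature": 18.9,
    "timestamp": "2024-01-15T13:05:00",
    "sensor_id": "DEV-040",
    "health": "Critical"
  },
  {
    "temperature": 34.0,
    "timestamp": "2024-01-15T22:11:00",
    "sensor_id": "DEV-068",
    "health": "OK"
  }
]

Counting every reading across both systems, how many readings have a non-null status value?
11

Schema mapping: "state" (sensor_array_3) = "health" (sensor_array_1) = status

Non-null in sensor_array_3: 5
Non-null in sensor_array_1: 6

Total non-null: 5 + 6 = 11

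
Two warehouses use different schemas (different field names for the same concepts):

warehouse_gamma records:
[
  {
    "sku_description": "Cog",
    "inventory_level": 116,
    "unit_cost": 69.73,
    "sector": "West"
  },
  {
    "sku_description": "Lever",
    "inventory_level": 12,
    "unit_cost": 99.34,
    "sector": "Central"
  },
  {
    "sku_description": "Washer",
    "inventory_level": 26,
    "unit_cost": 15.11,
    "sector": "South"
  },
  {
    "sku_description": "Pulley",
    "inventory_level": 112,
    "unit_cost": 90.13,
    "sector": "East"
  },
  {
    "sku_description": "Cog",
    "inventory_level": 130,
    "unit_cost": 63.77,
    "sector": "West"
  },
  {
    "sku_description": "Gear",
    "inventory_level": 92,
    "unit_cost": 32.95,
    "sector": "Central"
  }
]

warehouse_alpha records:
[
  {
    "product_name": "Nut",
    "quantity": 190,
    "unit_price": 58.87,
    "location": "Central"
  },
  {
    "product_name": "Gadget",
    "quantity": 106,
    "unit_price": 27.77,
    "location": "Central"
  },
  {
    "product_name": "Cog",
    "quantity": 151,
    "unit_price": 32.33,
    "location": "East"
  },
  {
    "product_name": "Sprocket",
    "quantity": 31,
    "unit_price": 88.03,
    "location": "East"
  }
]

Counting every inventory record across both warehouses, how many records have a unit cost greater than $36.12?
6

Schema mapping: "unit_cost" (warehouse_gamma) = "unit_price" (warehouse_alpha) = unit cost

Records > $36.12 in warehouse_gamma: 4
Records > $36.12 in warehouse_alpha: 2

Total count: 4 + 2 = 6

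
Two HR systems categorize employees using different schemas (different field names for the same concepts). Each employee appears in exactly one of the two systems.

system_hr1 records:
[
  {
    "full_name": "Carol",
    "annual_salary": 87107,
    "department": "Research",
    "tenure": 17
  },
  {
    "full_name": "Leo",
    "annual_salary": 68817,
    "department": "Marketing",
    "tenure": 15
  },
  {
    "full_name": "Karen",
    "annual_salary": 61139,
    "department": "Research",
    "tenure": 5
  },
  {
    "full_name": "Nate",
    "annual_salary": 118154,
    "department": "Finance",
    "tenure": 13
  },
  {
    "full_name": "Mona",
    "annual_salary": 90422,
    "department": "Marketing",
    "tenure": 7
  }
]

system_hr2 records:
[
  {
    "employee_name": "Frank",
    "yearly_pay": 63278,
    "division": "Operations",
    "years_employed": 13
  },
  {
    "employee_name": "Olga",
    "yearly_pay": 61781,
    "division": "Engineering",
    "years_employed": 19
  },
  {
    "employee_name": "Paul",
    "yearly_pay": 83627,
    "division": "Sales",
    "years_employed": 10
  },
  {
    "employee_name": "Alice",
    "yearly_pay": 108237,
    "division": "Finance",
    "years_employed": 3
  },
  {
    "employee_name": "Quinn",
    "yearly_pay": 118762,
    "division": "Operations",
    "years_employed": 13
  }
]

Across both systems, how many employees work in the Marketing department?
2

Schema mapping: "department" (system_hr1) = "division" (system_hr2) = department

Marketing employees in system_hr1: 2
Marketing employees in system_hr2: 0

Total in Marketing: 2 + 0 = 2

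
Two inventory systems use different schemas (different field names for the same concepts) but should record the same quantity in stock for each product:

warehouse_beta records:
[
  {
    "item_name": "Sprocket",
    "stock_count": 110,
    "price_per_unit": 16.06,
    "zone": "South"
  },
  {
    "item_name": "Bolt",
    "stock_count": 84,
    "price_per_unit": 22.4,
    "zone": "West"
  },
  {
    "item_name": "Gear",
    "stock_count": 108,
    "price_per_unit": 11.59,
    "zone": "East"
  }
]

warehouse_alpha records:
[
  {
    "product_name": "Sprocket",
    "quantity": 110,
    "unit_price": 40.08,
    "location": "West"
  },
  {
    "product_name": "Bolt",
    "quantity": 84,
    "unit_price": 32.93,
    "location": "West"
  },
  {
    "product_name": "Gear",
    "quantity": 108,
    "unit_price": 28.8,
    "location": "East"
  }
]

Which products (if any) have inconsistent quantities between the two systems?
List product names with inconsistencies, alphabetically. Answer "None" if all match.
None

Schema mappings:
- "item_name" (warehouse_beta) = "product_name" (warehouse_alpha) = product name
- "stock_count" (warehouse_beta) = "quantity" (warehouse_alpha) = quantity

Comparison:
  Sprocket: 110 vs 110 - MATCH
  Bolt: 84 vs 84 - MATCH
  Gear: 108 vs 108 - MATCH

Products with inconsistencies: None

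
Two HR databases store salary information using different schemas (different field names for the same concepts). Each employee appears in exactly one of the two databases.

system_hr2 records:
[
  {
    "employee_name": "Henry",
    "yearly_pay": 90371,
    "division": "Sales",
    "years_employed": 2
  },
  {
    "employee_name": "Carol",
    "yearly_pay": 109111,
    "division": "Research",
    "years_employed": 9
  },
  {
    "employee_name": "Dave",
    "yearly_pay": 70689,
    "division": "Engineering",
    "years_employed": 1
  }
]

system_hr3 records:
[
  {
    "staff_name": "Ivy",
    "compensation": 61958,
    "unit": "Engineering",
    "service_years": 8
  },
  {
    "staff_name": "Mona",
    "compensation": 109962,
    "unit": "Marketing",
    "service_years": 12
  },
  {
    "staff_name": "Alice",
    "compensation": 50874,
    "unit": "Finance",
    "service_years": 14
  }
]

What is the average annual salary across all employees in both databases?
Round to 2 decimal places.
82160.83

Schema mapping: "yearly_pay" (system_hr2) = "compensation" (system_hr3) = annual salary

All salaries: [90371, 109111, 70689, 61958, 109962, 50874]
Sum: 492965
Count: 6
Average: 492965 / 6 = 82160.83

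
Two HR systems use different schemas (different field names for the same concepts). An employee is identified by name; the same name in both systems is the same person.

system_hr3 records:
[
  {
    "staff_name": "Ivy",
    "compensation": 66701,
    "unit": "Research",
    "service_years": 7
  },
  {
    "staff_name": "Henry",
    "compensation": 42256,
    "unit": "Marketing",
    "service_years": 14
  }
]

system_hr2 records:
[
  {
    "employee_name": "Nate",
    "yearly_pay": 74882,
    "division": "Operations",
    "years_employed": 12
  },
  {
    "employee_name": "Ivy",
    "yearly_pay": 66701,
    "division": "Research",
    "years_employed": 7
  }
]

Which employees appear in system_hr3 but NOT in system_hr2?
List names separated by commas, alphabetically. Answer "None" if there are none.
Henry

Schema mapping: "staff_name" (system_hr3) = "employee_name" (system_hr2) = employee name

Names in system_hr3: ['Henry', 'Ivy']
Names in system_hr2: ['Ivy', 'Nate']

In system_hr3 but not system_hr2: ['Henry']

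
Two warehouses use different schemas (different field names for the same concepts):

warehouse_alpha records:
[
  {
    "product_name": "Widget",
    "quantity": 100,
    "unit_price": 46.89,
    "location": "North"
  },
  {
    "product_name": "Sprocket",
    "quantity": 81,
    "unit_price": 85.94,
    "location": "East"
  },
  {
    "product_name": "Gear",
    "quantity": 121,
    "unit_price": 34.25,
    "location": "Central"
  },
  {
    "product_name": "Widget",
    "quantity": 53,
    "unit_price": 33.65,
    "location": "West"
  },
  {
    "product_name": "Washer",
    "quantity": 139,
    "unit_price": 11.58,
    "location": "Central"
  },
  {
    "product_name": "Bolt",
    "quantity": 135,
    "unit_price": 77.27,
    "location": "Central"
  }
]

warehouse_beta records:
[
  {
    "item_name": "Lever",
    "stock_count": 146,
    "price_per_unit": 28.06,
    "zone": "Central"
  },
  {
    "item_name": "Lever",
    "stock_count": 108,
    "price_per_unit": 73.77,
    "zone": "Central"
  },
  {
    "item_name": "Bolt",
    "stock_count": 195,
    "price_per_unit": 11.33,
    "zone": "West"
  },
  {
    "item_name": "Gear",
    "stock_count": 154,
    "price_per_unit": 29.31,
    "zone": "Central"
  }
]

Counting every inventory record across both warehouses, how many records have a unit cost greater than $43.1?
4

Schema mapping: "unit_price" (warehouse_alpha) = "price_per_unit" (warehouse_beta) = unit cost

Records > $43.1 in warehouse_alpha: 3
Records > $43.1 in warehouse_beta: 1

Total count: 3 + 1 = 4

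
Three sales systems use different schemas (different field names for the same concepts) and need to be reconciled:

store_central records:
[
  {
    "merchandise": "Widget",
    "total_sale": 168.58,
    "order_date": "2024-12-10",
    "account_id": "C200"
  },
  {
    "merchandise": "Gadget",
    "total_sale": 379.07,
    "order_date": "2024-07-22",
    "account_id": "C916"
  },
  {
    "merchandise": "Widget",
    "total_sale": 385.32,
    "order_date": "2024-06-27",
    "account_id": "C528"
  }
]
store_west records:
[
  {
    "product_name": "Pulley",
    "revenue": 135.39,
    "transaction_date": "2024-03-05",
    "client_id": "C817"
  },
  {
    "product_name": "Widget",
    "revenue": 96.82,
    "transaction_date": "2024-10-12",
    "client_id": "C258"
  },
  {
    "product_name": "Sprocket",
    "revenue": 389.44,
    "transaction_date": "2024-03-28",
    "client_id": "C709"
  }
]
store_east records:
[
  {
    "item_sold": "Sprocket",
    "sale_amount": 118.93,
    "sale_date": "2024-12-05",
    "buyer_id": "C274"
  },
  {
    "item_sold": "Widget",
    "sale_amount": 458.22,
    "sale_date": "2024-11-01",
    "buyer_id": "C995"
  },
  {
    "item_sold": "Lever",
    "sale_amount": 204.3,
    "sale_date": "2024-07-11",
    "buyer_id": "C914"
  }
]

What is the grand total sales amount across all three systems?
2336.07

Schema reconciliation - all amount fields map to sale amount:

store_central (total_sale): 932.97
store_west (revenue): 621.65
store_east (sale_amount): 781.45

Grand total: 2336.07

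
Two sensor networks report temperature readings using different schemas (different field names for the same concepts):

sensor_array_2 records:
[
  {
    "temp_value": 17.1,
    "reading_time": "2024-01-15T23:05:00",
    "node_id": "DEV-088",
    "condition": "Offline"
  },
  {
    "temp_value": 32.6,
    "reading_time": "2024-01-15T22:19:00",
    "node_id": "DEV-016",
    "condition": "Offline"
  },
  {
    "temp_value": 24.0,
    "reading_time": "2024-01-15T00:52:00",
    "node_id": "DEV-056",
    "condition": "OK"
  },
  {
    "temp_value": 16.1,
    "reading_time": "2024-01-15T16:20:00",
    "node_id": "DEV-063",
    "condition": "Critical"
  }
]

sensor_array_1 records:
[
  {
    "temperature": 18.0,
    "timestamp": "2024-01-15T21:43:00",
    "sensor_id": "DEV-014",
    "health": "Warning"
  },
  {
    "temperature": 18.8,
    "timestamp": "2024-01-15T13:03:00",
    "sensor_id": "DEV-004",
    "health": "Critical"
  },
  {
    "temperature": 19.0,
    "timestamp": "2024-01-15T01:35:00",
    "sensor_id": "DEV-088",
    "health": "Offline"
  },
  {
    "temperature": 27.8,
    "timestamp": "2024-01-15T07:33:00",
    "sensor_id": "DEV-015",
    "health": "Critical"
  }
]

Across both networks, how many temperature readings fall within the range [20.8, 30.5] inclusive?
2

Schema mapping: "temp_value" (sensor_array_2) = "temperature" (sensor_array_1) = temperature

Readings in [20.8, 30.5] from sensor_array_2: 1
Readings in [20.8, 30.5] from sensor_array_1: 1

Total count: 1 + 1 = 2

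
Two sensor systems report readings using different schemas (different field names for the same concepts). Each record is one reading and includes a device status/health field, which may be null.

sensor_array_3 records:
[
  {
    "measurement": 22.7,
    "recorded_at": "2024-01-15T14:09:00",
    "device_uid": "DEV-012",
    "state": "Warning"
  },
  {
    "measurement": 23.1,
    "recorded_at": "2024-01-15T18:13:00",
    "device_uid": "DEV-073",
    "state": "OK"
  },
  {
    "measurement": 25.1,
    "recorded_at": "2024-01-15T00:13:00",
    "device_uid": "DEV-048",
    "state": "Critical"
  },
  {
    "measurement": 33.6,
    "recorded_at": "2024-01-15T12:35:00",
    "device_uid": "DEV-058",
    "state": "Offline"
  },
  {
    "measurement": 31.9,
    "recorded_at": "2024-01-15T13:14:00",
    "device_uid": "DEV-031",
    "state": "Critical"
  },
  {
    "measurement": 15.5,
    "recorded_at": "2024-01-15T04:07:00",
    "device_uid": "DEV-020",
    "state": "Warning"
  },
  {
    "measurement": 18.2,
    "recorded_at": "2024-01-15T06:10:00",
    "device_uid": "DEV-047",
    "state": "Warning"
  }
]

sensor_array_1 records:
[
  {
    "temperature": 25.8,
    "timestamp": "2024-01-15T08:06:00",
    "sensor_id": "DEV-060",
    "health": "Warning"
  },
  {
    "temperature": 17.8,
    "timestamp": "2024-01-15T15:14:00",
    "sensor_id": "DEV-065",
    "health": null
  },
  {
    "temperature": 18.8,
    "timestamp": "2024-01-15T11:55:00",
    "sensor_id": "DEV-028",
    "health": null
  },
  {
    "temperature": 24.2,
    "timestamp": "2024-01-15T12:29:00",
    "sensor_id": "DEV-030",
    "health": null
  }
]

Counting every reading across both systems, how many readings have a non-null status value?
8

Schema mapping: "state" (sensor_array_3) = "health" (sensor_array_1) = status

Non-null in sensor_array_3: 7
Non-null in sensor_array_1: 1

Total non-null: 7 + 1 = 8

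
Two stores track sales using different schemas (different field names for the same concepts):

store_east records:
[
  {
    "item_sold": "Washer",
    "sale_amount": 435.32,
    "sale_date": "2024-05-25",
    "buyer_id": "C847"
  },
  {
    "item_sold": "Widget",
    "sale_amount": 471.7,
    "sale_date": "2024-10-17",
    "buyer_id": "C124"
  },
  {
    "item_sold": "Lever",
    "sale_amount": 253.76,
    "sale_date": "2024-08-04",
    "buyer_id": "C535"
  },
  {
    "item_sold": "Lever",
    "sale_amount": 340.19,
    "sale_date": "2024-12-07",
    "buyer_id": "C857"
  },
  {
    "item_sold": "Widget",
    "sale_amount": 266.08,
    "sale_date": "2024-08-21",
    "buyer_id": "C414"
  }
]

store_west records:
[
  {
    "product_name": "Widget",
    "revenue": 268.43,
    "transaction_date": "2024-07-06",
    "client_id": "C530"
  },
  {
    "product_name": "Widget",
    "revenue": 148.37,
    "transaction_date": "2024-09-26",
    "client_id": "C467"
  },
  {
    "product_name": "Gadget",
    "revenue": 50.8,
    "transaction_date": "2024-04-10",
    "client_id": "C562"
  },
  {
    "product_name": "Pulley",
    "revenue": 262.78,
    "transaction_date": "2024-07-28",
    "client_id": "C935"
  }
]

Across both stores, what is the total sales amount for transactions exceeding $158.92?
2298.26

Schema mapping: "sale_amount" (store_east) = "revenue" (store_west) = sale amount

Sum of sales > $158.92 in store_east: 1767.05
Sum of sales > $158.92 in store_west: 531.21

Total: 1767.05 + 531.21 = 2298.26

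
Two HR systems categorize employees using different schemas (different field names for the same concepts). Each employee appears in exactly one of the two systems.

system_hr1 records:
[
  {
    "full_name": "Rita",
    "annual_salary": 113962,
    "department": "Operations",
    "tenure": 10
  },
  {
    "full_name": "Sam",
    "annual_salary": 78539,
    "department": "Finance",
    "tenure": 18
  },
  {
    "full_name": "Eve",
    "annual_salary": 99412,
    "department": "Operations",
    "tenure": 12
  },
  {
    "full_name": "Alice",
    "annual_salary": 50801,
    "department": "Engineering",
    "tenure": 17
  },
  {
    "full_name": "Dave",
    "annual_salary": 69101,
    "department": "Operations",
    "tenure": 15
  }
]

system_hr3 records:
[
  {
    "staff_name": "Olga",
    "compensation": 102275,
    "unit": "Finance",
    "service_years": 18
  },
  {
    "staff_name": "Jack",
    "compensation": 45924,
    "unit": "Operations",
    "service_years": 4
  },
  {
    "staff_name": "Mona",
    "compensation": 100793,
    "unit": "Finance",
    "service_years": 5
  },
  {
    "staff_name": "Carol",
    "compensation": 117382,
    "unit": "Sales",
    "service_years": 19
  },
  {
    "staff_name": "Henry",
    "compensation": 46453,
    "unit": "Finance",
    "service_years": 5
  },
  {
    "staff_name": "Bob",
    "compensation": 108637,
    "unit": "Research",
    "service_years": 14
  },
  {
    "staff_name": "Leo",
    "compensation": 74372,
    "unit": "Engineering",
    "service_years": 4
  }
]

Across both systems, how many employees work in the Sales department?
1

Schema mapping: "department" (system_hr1) = "unit" (system_hr3) = department

Sales employees in system_hr1: 0
Sales employees in system_hr3: 1

Total in Sales: 0 + 1 = 1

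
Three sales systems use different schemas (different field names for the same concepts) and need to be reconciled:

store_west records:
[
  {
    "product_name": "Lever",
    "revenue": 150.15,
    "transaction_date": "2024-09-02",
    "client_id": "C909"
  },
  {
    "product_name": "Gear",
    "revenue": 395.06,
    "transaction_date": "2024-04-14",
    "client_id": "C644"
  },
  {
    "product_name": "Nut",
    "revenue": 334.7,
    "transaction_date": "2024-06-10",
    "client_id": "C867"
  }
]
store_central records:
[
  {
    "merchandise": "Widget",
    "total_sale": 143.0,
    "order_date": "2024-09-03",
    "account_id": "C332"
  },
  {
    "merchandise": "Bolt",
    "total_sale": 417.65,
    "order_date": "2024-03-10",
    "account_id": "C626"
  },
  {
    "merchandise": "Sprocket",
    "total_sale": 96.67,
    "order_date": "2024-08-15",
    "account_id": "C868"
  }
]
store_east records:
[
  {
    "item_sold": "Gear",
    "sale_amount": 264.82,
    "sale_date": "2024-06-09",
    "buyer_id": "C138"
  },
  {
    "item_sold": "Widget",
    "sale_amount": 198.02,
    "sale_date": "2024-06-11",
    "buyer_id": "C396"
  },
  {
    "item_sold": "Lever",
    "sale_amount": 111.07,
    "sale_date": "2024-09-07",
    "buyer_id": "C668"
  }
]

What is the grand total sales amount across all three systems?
2111.14

Schema reconciliation - all amount fields map to sale amount:

store_west (revenue): 879.91
store_central (total_sale): 657.32
store_east (sale_amount): 573.91

Grand total: 2111.14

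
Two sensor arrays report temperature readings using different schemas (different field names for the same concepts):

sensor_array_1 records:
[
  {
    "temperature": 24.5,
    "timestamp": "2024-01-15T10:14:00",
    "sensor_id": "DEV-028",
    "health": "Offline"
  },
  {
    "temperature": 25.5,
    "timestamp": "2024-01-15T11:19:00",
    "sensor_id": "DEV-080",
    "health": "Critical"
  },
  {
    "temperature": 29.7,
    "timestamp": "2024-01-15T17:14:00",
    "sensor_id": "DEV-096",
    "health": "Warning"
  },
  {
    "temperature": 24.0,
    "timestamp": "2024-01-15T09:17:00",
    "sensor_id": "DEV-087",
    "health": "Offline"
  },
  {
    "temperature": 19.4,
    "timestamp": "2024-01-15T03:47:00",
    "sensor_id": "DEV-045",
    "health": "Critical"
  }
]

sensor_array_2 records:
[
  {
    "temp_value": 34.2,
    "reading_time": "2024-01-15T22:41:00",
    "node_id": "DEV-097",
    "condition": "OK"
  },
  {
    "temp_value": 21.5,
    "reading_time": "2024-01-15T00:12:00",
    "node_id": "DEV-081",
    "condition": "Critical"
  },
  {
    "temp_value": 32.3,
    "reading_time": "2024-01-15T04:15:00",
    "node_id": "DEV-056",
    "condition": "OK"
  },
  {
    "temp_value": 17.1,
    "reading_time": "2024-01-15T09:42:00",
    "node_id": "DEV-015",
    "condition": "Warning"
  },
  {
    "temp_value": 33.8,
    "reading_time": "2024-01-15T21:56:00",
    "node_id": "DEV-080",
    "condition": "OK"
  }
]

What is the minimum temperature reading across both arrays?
17.1

Schema mapping: "temperature" (sensor_array_1) = "temp_value" (sensor_array_2) = temperature reading

Minimum in sensor_array_1: 19.4
Minimum in sensor_array_2: 17.1

Overall minimum: min(19.4, 17.1) = 17.1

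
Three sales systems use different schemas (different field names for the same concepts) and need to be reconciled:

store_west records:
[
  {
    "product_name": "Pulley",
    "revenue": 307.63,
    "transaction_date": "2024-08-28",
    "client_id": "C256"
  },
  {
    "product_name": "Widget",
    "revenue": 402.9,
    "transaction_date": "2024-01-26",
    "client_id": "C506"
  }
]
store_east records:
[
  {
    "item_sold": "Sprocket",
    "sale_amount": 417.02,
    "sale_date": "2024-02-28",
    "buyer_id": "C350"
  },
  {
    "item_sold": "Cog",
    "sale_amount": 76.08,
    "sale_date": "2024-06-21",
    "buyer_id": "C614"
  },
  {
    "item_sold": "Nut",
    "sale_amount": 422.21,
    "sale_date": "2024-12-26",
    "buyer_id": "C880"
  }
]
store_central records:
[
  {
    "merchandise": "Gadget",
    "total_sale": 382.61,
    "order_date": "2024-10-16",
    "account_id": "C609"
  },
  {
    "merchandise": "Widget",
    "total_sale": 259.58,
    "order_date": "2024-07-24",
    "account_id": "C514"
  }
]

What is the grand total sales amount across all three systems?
2268.03

Schema reconciliation - all amount fields map to sale amount:

store_west (revenue): 710.53
store_east (sale_amount): 915.31
store_central (total_sale): 642.19

Grand total: 2268.03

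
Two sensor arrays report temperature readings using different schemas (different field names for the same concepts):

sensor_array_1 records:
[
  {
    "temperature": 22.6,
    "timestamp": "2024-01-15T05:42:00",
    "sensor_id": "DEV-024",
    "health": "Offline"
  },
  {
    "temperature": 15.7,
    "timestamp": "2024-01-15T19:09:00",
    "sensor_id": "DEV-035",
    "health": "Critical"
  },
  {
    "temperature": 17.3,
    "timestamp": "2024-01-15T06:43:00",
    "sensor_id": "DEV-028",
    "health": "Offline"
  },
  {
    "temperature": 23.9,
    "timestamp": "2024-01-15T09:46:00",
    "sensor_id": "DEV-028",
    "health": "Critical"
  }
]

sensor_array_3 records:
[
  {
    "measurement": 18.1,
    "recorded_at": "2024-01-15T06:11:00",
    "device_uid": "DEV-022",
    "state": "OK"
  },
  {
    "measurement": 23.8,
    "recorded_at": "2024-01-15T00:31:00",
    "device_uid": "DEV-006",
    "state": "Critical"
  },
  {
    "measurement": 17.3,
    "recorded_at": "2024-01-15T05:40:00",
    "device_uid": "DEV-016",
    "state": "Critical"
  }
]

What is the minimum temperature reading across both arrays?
15.7

Schema mapping: "temperature" (sensor_array_1) = "measurement" (sensor_array_3) = temperature reading

Minimum in sensor_array_1: 15.7
Minimum in sensor_array_3: 17.3

Overall minimum: min(15.7, 17.3) = 15.7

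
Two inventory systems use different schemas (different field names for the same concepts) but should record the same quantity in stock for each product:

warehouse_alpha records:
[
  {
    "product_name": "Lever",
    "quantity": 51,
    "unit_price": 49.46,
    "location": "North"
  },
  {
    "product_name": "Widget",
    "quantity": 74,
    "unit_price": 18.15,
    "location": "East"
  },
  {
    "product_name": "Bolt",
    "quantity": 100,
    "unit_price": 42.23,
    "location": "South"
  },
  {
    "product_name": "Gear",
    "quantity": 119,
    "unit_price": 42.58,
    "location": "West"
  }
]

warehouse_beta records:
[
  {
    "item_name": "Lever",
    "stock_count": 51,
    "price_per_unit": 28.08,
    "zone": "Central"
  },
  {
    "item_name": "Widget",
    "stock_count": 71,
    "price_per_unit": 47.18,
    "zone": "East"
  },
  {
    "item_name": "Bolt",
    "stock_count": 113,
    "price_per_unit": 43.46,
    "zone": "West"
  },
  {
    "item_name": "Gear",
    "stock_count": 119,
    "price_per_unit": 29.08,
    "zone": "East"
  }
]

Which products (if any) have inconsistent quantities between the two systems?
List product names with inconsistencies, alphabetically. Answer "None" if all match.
Bolt, Widget

Schema mappings:
- "product_name" (warehouse_alpha) = "item_name" (warehouse_beta) = product name
- "quantity" (warehouse_alpha) = "stock_count" (warehouse_beta) = quantity

Comparison:
  Lever: 51 vs 51 - MATCH
  Widget: 74 vs 71 - MISMATCH
  Bolt: 100 vs 113 - MISMATCH
  Gear: 119 vs 119 - MATCH

Products with inconsistencies: Bolt, Widget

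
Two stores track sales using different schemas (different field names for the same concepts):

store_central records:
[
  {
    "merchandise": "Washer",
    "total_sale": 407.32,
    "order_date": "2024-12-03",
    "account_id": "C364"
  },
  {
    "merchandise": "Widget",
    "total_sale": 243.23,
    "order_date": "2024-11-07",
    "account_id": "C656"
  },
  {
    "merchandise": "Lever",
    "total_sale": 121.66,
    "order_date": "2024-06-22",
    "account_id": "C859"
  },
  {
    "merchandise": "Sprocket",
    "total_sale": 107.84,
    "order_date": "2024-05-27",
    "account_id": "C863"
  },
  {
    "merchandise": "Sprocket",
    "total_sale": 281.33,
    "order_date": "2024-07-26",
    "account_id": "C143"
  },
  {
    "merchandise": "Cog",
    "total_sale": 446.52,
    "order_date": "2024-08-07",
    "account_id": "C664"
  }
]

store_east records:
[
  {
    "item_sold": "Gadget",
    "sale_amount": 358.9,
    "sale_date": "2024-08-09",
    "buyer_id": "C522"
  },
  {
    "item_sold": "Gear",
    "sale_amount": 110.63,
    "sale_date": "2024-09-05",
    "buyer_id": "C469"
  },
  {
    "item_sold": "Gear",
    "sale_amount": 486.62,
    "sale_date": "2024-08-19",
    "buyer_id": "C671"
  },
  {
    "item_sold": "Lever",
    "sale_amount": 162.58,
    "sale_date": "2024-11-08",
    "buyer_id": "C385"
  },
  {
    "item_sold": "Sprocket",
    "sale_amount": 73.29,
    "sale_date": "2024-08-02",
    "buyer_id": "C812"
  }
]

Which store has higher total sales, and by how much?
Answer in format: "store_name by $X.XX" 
store_central by $415.88

Schema mapping: "total_sale" (store_central) = "sale_amount" (store_east) = sale amount

Total for store_central: 1607.90
Total for store_east: 1192.02

Difference: |1607.90 - 1192.02| = 415.88
store_central has higher sales by $415.88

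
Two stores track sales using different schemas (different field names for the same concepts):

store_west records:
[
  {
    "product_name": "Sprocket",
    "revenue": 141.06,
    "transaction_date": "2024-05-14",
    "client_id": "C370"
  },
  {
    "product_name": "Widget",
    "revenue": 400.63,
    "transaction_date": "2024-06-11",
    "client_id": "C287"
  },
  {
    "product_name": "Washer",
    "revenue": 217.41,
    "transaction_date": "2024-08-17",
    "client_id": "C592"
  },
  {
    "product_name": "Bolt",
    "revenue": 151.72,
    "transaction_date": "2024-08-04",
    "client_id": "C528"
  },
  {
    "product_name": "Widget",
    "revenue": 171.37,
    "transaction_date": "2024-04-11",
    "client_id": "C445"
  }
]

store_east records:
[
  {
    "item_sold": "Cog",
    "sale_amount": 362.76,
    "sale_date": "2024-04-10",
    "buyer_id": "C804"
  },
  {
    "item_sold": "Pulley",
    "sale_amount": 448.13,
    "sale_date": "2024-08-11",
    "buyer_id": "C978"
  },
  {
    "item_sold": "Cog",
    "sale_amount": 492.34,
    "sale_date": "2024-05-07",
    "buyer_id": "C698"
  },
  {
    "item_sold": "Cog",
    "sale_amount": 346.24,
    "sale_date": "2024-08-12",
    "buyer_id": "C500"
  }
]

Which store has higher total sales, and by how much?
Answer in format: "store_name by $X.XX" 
store_east by $567.28

Schema mapping: "revenue" (store_west) = "sale_amount" (store_east) = sale amount

Total for store_west: 1082.19
Total for store_east: 1649.47

Difference: |1082.19 - 1649.47| = 567.28
store_east has higher sales by $567.28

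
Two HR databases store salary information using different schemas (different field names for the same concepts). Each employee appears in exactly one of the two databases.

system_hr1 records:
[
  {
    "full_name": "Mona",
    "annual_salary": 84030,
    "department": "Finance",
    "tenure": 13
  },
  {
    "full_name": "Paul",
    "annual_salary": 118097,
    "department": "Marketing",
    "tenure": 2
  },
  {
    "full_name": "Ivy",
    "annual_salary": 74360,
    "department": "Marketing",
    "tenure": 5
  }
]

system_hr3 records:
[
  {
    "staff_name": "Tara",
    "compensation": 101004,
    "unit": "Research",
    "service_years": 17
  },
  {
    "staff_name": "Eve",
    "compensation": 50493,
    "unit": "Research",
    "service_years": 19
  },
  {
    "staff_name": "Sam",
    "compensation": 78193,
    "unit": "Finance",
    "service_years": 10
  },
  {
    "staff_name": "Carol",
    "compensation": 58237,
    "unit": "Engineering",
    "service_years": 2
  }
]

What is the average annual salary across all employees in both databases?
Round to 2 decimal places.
80630.57

Schema mapping: "annual_salary" (system_hr1) = "compensation" (system_hr3) = annual salary

All salaries: [84030, 118097, 74360, 101004, 50493, 78193, 58237]
Sum: 564414
Count: 7
Average: 564414 / 7 = 80630.57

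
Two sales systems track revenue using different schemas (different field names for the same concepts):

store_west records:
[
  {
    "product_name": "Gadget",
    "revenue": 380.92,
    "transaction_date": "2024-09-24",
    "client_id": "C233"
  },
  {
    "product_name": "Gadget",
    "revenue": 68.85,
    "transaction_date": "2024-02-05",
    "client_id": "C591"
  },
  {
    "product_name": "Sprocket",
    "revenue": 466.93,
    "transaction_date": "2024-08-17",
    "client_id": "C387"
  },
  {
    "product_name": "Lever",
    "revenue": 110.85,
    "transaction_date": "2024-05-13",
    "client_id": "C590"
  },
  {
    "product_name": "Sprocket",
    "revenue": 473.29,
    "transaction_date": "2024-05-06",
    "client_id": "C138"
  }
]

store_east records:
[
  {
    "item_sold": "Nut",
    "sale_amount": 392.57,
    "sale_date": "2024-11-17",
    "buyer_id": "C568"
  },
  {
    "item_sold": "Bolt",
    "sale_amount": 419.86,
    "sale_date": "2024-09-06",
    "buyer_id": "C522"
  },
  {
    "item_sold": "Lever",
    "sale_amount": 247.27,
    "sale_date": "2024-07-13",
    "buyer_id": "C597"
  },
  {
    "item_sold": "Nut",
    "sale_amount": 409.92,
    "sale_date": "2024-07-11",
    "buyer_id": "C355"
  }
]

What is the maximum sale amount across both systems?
473.29

Reconcile: "revenue" (store_west) = "sale_amount" (store_east) = sale amount

Maximum in store_west: 473.29
Maximum in store_east: 419.86

Overall maximum: max(473.29, 419.86) = 473.29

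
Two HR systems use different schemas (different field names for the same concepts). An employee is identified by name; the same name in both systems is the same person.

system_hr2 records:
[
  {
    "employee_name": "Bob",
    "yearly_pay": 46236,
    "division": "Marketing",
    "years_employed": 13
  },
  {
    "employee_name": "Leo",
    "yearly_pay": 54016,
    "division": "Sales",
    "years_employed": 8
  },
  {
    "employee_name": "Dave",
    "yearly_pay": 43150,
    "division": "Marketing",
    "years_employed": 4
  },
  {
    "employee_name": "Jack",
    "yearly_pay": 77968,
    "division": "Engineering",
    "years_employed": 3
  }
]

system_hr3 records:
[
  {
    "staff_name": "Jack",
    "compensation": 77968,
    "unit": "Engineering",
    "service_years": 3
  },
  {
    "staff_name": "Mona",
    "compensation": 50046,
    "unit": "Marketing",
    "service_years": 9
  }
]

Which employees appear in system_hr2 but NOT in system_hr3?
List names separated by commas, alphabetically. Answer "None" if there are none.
Bob, Dave, Leo

Schema mapping: "employee_name" (system_hr2) = "staff_name" (system_hr3) = employee name

Names in system_hr2: ['Bob', 'Dave', 'Jack', 'Leo']
Names in system_hr3: ['Jack', 'Mona']

In system_hr2 but not system_hr3: ['Bob', 'Dave', 'Leo']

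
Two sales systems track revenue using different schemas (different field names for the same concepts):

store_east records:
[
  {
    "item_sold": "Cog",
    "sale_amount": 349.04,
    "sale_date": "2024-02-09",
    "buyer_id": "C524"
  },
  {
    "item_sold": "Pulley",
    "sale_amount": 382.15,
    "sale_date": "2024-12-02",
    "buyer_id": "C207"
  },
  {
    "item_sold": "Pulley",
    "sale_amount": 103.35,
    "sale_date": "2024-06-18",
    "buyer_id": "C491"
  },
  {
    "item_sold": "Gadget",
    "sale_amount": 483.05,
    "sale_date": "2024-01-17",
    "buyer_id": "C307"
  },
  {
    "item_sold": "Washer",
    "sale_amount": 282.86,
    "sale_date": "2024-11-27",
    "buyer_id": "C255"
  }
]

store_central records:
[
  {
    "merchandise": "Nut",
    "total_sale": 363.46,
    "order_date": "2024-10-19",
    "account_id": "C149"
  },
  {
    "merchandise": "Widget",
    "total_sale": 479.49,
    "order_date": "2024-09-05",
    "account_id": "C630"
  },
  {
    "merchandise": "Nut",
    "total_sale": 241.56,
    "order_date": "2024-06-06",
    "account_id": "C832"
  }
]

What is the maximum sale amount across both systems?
483.05

Reconcile: "sale_amount" (store_east) = "total_sale" (store_central) = sale amount

Maximum in store_east: 483.05
Maximum in store_central: 479.49

Overall maximum: max(483.05, 479.49) = 483.05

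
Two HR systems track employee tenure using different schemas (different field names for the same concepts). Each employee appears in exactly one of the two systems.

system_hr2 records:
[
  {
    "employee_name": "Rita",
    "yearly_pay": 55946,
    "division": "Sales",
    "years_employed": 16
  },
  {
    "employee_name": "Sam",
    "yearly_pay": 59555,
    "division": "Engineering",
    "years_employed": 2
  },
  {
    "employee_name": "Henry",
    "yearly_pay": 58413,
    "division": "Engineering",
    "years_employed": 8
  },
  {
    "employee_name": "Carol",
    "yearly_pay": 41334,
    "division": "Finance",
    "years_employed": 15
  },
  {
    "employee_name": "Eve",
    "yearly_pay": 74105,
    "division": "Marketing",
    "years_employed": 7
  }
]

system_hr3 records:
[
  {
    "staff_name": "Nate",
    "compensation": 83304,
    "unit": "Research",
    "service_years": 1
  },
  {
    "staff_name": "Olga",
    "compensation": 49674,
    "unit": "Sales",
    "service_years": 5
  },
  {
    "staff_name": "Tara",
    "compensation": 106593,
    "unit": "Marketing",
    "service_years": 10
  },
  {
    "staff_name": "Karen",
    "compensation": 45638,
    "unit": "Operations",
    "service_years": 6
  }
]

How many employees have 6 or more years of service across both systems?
6

Reconcile schemas: "years_employed" (system_hr2) = "service_years" (system_hr3) = years of service

From system_hr2: 4 employees with >= 6 years
From system_hr3: 2 employees with >= 6 years

Total: 4 + 2 = 6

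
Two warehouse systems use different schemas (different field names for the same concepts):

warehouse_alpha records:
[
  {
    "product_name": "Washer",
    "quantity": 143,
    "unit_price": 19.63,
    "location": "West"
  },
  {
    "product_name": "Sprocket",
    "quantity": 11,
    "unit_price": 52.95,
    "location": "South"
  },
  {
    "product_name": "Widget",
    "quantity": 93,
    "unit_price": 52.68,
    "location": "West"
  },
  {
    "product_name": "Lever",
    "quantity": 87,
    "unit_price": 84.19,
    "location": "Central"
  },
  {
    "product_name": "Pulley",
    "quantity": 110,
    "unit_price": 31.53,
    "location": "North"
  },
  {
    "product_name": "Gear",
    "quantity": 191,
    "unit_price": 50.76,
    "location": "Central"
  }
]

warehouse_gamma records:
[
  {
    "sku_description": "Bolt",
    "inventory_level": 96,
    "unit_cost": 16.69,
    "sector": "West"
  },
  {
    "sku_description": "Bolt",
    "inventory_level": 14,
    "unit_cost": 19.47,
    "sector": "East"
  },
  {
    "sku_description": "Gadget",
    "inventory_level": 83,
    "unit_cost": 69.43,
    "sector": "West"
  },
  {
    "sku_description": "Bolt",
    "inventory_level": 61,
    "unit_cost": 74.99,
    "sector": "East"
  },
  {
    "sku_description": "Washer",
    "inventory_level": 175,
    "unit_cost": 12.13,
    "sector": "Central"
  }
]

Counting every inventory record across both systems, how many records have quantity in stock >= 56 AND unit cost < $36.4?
4

Schema mappings:
- "quantity" (warehouse_alpha) = "inventory_level" (warehouse_gamma) = quantity
- "unit_price" (warehouse_alpha) = "unit_cost" (warehouse_gamma) = unit cost

Records meeting both conditions in warehouse_alpha: 2
Records meeting both conditions in warehouse_gamma: 2

Total: 2 + 2 = 4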